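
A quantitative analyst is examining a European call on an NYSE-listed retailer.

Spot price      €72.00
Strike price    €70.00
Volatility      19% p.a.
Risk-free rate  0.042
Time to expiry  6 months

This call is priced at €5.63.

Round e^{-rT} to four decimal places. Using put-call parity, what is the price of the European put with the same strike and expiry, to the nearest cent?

€2.17

e^(−rT) = e^(−0.042·0.5) = 0.9792
Put-call parity: C − P = S − K·e^(−rT) = 72 − 70·0.9792 = 72 − 68.5440 = 3.4560
P = C − (C − P) = 5.63 − (3.4560) = 2.1740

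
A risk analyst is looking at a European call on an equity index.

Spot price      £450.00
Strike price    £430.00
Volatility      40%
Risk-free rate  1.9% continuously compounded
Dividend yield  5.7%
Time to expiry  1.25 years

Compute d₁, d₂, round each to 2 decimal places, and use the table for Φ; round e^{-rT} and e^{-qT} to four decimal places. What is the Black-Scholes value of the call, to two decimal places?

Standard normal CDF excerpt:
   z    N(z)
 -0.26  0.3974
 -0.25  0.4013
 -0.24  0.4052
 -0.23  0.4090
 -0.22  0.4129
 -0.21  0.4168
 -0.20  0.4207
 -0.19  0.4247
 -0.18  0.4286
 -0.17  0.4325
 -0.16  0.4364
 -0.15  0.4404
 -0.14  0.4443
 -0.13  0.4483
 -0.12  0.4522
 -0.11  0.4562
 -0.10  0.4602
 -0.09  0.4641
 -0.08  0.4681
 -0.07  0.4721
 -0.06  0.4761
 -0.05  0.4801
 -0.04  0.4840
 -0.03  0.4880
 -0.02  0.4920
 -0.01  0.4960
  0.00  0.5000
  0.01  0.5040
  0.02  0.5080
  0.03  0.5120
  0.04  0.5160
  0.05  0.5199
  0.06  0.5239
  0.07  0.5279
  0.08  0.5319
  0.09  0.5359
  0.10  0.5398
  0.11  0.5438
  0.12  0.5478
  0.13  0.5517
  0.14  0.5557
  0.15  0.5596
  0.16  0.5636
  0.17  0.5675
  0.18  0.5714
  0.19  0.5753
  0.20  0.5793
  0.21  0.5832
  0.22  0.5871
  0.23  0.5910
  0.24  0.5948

σ√T = 0.4·√1.25 = 0.4472
ln(S/K) + (r − q + σ²/2)T = ln(450/430) + (0.019 − 0.057 + 0.4²/2)·1.25 = 0.0455 + 0.0525 = 0.0980
d₁ = 0.0980 / 0.4472 = 0.2191 → 0.22
d₂ = d₁ − σ√T = 0.2191 − 0.4472 = -0.2282 → -0.23
exp(−qT) = exp(−0.057·1.25) = 0.9312;  exp(−rT) = exp(−0.019·1.25) = 0.9765
C = 450·0.9312·N(0.22) − 430·0.9765·N(-0.23) = 450·0.9312·0.5871 − 430·0.9765·0.4090 = 246.0184 − 171.7371 = 74.2813

£74.28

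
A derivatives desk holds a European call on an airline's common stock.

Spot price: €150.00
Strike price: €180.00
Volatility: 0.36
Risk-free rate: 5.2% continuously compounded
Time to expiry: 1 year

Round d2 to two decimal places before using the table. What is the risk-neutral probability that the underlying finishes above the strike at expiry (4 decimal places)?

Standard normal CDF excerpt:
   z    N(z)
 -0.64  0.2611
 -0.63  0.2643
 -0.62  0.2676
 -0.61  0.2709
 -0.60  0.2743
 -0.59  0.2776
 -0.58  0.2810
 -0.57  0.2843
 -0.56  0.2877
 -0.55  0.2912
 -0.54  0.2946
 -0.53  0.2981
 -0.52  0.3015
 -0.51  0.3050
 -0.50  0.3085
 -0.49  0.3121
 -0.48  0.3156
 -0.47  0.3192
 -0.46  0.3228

σ√T = 0.36·√1 = 0.3600
ln(S/K) + (r + σ²/2)T = ln(150/180) + (0.052 + 0.36²/2)·1 = -0.1823 + 0.1168 = -0.0655
d₁ = -0.0655 / 0.3600 = -0.1820 ⇒ -0.18
d₂ = d₁ − σ√T = -0.1820 − 0.3600 = -0.5420 ⇒ -0.54
Risk-neutral Pr[S_T > K] = N(d₂) = N(-0.54) = 0.2946

0.2946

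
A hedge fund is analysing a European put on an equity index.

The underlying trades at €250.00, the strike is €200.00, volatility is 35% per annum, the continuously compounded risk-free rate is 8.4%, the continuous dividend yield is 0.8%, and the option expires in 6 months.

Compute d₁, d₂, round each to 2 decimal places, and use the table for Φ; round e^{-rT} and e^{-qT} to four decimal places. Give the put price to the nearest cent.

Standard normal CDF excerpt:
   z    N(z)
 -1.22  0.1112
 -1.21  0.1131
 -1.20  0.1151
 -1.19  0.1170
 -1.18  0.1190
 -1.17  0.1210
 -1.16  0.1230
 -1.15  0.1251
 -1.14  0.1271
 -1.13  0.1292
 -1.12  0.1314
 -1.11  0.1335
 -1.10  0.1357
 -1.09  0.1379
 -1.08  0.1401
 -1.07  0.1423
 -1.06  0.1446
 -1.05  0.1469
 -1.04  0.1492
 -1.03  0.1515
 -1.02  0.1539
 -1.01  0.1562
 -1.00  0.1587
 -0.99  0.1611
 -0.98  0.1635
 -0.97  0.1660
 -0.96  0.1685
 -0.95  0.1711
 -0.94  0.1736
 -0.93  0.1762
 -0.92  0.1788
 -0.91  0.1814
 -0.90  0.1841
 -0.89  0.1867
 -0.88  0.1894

€4.16

σ√T = 0.35·√0.5 = 0.2475
d₁ = [ln(250/200) + (0.084 − 0.008 + ½·0.35²)·0.5] / (σ√T) = (0.2231 + 0.0686) / 0.2475 = 1.1789 ⇒ 1.18
d₂ = 1.1789 − 0.2475 = 0.9314 ⇒ 0.93
exp(−qT) = exp(−0.008·0.5) = 0.9960;  exp(−rT) = exp(−0.084·0.5) = 0.9589
N(−d₂) = N(-0.93) = 0.1762;  N(−d₁) = N(-1.18) = 0.1190
P = 200·0.9589·0.1762 − 250·0.9960·0.1190 = 33.7916 − 29.6310 = 4.1606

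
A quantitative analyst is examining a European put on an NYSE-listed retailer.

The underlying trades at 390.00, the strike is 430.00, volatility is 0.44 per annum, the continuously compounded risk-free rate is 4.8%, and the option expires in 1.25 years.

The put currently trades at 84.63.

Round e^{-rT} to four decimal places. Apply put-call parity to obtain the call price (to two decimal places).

69.66

exp(−rT) = exp(−0.048·1.25) = 0.9418
Put-call parity: C − P = S − K·e^(−rT) = 390 − 430·0.9418 = 390 − 404.9740 = -14.9740
C = P + (C − P) = 84.63 + (-14.9740) = 69.6560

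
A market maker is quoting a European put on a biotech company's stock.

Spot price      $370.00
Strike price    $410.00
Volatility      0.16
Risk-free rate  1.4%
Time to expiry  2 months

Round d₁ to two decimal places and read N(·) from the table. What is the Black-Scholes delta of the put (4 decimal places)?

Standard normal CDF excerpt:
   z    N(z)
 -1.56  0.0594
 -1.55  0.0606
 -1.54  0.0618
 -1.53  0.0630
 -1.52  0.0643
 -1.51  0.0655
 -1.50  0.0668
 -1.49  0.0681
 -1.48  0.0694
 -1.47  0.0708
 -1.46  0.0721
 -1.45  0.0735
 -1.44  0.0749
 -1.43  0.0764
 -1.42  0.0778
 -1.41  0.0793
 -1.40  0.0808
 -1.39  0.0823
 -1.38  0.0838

σ√T = 0.16 × 0.4082 = 0.0653
ln(S/K) + (r + σ²/2)T = ln(370/410) + (0.014 + 0.16²/2)·0.1667 = -0.1027 + 0.0045 = -0.0982
d₁ = -0.0982 / 0.0653 = -1.5032 ≈ -1.50
N(d₁) = N(-1.50) = 0.0668
Δ_put = N(d₁) − 1 = 0.0668 − 1 = -0.9332

-0.9332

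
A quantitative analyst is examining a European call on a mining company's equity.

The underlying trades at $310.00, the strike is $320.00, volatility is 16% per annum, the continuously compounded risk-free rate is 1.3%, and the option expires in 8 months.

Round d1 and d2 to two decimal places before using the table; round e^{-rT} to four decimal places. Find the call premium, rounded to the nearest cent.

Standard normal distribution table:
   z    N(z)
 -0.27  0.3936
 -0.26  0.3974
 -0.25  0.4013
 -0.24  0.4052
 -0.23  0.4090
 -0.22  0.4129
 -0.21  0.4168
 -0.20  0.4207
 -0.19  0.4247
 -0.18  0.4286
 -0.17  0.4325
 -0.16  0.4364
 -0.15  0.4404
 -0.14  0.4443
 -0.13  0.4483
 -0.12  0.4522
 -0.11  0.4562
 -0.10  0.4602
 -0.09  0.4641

σ√T = 0.16·√0.6667 = 0.1306
d₁ = [ln(310/320) + (0.013 + ½·0.16²)·0.6667] / (σ√T) = (-0.0317 + 0.0172) / 0.1306 = -0.1114 ⇒ -0.11
d₂ = -0.1114 − 0.1306 = -0.2420 ⇒ -0.24
e^(−rT) = e^(−0.013·0.6667) = 0.9914
C = 310·N(-0.11) − 320·0.9914·N(-0.24) = 310·0.4562 − 320·0.9914·0.4052 = 141.4220 − 128.5489 = 12.8731

$12.87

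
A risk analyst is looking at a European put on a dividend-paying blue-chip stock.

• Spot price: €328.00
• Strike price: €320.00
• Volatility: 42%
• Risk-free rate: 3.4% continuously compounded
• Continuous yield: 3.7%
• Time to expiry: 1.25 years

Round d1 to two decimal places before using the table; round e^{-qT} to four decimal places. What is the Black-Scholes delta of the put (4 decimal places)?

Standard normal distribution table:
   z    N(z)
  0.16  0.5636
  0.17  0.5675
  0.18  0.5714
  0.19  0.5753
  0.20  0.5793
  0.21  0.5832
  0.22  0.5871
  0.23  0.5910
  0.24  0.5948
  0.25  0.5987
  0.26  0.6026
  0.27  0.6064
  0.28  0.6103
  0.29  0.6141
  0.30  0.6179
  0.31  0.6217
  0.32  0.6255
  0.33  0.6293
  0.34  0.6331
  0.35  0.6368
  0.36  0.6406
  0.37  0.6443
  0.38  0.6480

-0.3721

T = 1.25;  σ√T = 0.4696
d₁ = [ln(328/320) + (0.034 − 0.037 + 0.42²/2)·1.25] / 0.4696 = [0.0247 + 0.1065] / 0.4696 = 0.2794 ≈ 0.28
N(d₁) = N(0.28) = 0.6103
Δ_put = exp(−qT)·(N(d₁) − 1) = 0.9548·(0.6103 − 1) = -0.3721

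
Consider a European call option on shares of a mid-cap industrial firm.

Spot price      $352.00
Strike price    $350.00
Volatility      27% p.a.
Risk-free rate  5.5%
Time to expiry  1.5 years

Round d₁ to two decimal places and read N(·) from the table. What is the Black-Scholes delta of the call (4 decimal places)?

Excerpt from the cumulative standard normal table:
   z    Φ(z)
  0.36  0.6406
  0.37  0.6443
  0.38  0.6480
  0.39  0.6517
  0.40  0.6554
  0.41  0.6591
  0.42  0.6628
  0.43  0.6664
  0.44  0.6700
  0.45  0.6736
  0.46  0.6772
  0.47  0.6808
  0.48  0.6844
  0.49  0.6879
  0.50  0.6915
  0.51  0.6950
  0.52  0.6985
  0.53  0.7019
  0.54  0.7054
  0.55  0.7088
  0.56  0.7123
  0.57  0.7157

σ√T = 0.27·√1.5 = 0.3307
d₁ = [ln(352/350) + (0.055 + 0.27²/2)·1.5] / 0.3307 = [0.0057 + 0.1372] / 0.3307 = 0.4321 ⇒ 0.43
N(d₁) = N(0.43) = 0.6664
Δ_call = N(d₁) = 0.6664

0.6664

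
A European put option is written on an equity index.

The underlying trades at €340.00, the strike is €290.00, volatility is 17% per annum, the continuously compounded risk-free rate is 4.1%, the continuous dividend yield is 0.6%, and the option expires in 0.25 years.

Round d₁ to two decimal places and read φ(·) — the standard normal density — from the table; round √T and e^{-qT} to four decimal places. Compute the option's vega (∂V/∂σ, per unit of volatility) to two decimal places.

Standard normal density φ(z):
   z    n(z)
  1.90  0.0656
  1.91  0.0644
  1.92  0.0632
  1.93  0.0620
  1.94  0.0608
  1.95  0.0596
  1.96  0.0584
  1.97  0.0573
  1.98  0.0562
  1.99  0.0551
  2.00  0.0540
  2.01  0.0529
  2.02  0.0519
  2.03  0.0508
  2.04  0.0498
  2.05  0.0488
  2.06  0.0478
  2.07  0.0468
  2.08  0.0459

σ√T = 0.17·√0.25 = 0.0850
ln(S/K) + (r − q + σ²/2)T = ln(340/290) + (0.041 − 0.006 + 0.17²/2)·0.25 = 0.1591 + 0.0124 = 0.1714
d₁ = 0.1714 / 0.0850 = 2.0168 → 2.02
√T = √0.25 = 0.5000
φ(d₁) = φ(2.02) = 0.0519
exp(−qT) = exp(−0.006·0.25) = 0.9985
vega = S·exp(−qT)·φ(d₁)·√T = 340·0.9985·0.0519·0.5000 = 8.8098
(The call has the same vega.)

8.81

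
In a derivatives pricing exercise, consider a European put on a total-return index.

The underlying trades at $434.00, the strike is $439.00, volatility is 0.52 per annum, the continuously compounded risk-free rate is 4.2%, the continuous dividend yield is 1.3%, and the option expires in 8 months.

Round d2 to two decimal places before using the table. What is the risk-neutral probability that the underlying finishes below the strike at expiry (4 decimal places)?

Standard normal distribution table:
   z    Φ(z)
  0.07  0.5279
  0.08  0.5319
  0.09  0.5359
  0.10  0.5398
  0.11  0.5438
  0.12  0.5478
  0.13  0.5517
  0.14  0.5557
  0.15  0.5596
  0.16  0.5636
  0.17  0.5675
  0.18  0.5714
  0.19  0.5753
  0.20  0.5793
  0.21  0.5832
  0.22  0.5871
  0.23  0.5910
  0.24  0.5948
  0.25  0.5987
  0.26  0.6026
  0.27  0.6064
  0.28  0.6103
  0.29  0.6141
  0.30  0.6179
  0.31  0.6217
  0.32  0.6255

0.5753

σ√T = 0.52 × 0.8165 = 0.4246
d₁ = [ln(434/439) + (0.042 − 0.013 + ½·0.52²)·0.6667] / (σ√T) = (-0.0115 + 0.1095) / 0.4246 = 0.2308 ⇒ 0.23
d₂ = 0.2308 − 0.4246 = -0.1937 ⇒ -0.19
Risk-neutral Pr[S_T < K] = N(−d₂) = N(0.19) = 0.5753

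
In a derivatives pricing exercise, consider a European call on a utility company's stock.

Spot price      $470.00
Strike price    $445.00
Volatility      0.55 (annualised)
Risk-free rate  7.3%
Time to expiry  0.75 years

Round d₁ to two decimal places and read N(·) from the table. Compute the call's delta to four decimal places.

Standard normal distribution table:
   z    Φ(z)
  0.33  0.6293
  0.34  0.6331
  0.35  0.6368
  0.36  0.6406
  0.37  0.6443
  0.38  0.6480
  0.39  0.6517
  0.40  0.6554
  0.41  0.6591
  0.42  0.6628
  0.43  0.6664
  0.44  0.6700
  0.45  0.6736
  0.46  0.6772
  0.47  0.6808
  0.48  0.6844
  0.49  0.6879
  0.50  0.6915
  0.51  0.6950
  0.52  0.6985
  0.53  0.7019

σ√T = 0.55 × 0.8660 = 0.4763
ln(S/K) + (r + σ²/2)T = ln(470/445) + (0.073 + 0.55²/2)·0.75 = 0.0547 + 0.1682 = 0.2228
d₁ = 0.2228 / 0.4763 = 0.4679 ⇒ 0.47
N(d₁) = N(0.47) = 0.6808
Δ_call = N(d₁) = 0.6808

0.6808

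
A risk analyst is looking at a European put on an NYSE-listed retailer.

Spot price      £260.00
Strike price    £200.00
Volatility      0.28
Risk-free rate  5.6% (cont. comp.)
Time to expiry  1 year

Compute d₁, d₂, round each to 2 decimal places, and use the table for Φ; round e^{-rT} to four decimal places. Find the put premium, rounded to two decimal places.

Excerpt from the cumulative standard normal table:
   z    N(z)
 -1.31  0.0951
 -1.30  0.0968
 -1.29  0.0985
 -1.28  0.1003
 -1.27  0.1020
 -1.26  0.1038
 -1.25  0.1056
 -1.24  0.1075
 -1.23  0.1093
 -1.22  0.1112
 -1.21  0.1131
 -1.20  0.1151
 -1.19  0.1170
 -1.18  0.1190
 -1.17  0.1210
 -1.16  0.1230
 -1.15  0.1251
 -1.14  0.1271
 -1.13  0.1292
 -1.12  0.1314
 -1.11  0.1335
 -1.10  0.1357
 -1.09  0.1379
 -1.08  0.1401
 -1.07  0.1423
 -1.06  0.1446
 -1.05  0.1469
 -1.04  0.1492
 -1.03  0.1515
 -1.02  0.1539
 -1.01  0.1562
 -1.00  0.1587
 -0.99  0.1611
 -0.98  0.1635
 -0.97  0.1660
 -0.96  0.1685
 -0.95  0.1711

£3.93

σ√T = 0.28 × 1.0000 = 0.2800
d₁ = [ln(260/200) + (0.056 + ½·0.28²)·1] / (σ√T) = (0.2624 + 0.0952) / 0.2800 = 1.2770 ≈ 1.28
d₂ = 1.2770 − 0.2800 = 0.9970 ≈ 1.00
e^(−rT) = e^(−0.056·1) = 0.9455
N(−d₂) = N(-1.00) = 0.1587;  N(−d₁) = N(-1.28) = 0.1003
P = 200·0.9455·0.1587 − 260·0.1003 = 30.0102 − 26.0780 = 3.9322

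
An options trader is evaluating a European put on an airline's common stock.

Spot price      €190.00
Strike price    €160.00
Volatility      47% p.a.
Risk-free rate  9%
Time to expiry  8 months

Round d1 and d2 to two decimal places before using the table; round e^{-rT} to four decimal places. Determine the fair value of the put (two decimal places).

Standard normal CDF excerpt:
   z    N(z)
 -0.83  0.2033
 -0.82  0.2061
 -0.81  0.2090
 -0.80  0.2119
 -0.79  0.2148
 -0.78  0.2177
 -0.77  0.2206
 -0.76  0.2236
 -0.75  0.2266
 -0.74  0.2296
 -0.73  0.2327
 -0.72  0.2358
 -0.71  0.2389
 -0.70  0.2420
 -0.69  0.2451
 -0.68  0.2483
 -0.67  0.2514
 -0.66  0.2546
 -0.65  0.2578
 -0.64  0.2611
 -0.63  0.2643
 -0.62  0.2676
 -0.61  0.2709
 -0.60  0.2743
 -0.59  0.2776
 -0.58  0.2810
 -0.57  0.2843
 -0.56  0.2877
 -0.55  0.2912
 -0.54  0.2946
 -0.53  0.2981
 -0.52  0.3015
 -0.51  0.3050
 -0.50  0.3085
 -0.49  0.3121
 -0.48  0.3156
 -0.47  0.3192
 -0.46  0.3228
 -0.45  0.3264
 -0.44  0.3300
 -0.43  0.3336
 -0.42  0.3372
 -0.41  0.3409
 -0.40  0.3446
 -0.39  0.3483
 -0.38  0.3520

T = 0.6667;  σ√T = 0.3838
d₁ = [ln(190/160) + (0.09 + ½·0.47²)·0.6667] / (σ√T) = (0.1719 + 0.1336) / 0.3838 = 0.7960 ⇒ 0.80
d₂ = 0.7960 − 0.3838 = 0.4123 ⇒ 0.41
e^(−rT) = e^(−0.09·0.6667) = 0.9418
N(−d₂) = N(-0.41) = 0.3409;  N(−d₁) = N(-0.80) = 0.2119
P = 160·0.9418·0.3409 − 190·0.2119 = 51.3695 − 40.2610 = 11.1085

€11.11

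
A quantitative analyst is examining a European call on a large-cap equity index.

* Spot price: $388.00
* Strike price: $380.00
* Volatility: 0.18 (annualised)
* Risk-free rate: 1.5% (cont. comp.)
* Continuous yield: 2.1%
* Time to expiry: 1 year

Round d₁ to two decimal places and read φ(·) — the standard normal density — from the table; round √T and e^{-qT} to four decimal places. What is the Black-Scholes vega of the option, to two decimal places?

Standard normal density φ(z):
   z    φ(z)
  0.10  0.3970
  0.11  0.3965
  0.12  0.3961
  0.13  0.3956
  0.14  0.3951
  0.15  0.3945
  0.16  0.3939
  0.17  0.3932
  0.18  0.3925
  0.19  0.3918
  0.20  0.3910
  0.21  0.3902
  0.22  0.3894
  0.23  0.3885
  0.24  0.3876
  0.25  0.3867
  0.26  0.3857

T = 1;  σ√T = 0.1800
d₁ = [ln(388/380) + (0.015 − 0.021 + 0.18²/2)·1] / 0.1800 = [0.0208 + 0.0102] / 0.1800 = 0.1724 → 0.17
√T = √1 = 1.0000
φ(d₁) = φ(0.17) = 0.3932
exp(−qT) = exp(−0.021·1) = 0.9792
vega = S·exp(−qT)·φ(d₁)·√T = 388·0.9792·0.3932·1.0000 = 149.3883

149.39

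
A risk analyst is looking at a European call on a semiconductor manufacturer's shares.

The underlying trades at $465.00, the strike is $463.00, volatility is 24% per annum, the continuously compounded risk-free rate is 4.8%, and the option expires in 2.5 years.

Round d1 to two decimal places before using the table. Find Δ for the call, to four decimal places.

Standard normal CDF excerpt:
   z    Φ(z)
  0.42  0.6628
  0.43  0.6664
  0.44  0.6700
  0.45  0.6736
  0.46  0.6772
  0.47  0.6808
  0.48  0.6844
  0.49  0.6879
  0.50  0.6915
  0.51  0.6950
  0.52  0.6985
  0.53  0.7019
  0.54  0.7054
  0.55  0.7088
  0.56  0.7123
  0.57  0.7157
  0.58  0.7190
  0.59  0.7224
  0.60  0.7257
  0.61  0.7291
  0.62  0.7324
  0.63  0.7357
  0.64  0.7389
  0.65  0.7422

0.6985

T = 2.5;  σ√T = 0.3795
d₁ = [ln(465/463) + (0.048 + 0.24²/2)·2.5] / 0.3795 = [0.0043 + 0.1920] / 0.3795 = 0.5173 which rounds to 0.52
N(d₁) = N(0.52) = 0.6985
Δ_call = N(d₁) = 0.6985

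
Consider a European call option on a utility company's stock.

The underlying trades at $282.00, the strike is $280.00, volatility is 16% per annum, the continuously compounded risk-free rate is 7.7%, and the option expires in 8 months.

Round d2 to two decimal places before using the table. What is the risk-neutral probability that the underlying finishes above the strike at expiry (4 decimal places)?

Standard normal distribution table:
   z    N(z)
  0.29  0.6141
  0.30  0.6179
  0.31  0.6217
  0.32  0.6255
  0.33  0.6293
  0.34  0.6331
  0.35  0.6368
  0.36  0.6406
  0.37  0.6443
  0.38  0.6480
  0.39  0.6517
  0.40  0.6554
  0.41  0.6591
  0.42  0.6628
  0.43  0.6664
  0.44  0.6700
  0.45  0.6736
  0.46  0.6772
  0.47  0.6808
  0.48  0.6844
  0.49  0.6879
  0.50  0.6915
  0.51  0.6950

T = 0.6667;  σ√T = 0.1306
ln(S/K) + (r + σ²/2)T = ln(282/280) + (0.077 + 0.16²/2)·0.6667 = 0.0071 + 0.0599 = 0.0670
d₁ = 0.0670 / 0.1306 = 0.5127 which rounds to 0.51
d₂ = d₁ − σ√T = 0.5127 − 0.1306 = 0.3821 which rounds to 0.38
Risk-neutral Pr[S_T > K] = N(d₂) = N(0.38) = 0.6480

0.6480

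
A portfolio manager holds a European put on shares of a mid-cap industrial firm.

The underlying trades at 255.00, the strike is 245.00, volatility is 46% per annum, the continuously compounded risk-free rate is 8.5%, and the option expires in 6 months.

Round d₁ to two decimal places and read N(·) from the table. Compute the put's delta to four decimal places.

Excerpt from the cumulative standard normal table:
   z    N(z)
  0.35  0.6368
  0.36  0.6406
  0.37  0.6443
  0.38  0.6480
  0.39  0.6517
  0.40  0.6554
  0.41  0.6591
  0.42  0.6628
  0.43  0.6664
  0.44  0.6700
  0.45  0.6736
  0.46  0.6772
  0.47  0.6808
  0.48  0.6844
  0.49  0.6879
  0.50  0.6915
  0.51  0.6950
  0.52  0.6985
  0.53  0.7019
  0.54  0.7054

-0.3372

T = 0.5;  σ√T = 0.3253
d₁ = [ln(255/245) + (0.085 + 0.46²/2)·0.5] / 0.3253 = [0.0400 + 0.0954] / 0.3253 = 0.4163 → 0.42
N(d₁) = N(0.42) = 0.6628
Δ_put = N(d₁) − 1 = 0.6628 − 1 = -0.3372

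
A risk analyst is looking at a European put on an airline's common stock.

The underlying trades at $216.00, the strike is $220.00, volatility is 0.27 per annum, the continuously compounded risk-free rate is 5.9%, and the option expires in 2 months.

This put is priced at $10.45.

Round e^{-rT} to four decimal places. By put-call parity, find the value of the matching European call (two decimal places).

$8.61

exp(−rT) = exp(−0.059·0.1667) = 0.9902
Put-call parity: C − P = S − K·e^(−rT) = 216 − 220·0.9902 = 216 − 217.8440 = -1.8440
C = P + (C − P) = 10.45 + (-1.8440) = 8.6060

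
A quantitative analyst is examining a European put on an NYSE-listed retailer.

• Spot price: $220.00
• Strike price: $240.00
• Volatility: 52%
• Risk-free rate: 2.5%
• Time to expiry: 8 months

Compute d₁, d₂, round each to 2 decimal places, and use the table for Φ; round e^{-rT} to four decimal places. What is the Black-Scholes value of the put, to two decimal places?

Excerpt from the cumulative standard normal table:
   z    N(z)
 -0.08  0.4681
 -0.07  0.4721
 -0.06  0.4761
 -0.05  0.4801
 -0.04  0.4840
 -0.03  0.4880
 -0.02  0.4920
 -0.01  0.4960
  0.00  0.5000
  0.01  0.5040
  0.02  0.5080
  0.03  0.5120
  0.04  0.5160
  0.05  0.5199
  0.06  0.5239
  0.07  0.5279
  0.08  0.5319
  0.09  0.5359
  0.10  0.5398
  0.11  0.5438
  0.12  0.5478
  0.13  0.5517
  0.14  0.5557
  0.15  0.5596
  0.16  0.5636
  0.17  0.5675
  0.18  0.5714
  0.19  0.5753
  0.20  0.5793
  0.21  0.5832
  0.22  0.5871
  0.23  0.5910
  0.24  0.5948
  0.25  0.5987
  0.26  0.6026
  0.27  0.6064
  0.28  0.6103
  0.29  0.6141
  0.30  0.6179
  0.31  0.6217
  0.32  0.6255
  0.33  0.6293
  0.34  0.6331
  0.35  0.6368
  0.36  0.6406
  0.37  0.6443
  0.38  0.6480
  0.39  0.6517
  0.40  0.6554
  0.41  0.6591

σ√T = 0.52 × 0.8165 = 0.4246
d₁ = [ln(220/240) + (0.025 + 0.52²/2)·0.6667] / 0.4246 = [-0.0870 + 0.1068] / 0.4246 = 0.0466 → 0.05
d₂ = d₁ − σ√T = 0.0466 − 0.4246 = -0.3780 → -0.38
exp(−rT) = exp(−0.025·0.6667) = 0.9835
N(−d₂) = N(0.38) = 0.6480;  N(−d₁) = N(-0.05) = 0.4801
P = 240·0.9835·0.6480 − 220·0.4801 = 152.9539 − 105.6220 = 47.3319

$47.33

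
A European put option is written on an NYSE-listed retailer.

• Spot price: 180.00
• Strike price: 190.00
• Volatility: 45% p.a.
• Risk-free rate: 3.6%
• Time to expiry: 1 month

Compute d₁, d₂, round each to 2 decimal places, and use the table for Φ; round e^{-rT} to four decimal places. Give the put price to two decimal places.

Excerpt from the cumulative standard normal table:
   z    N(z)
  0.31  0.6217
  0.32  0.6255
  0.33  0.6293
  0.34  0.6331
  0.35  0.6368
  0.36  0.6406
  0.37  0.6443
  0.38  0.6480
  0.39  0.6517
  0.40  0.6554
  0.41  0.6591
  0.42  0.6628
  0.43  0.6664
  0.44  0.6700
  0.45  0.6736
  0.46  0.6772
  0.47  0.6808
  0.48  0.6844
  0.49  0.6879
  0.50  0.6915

15.01

σ√T = 0.45 × 0.2887 = 0.1299
d₁ = [ln(180/190) + (0.036 + 0.45²/2)·0.08333] / 0.1299 = [-0.0541 + 0.0114] / 0.1299 = -0.3282 ⇒ -0.33
d₂ = d₁ − σ√T = -0.3282 − 0.1299 = -0.4581 ⇒ -0.46
e^(−rT) = e^(−0.036·0.08333) = 0.9970
N(−d₂) = N(0.46) = 0.6772;  N(−d₁) = N(0.33) = 0.6293
P = 190·0.9970·0.6772 − 180·0.6293 = 128.2820 − 113.2740 = 15.0080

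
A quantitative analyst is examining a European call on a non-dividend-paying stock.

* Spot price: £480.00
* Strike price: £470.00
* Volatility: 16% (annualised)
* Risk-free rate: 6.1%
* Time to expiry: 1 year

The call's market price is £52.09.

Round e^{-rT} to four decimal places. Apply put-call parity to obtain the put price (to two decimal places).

e^(−rT) = e^(−0.061·1) = 0.9408
Put-call parity: C − P = S − K·e^(−rT) = 480 − 470·0.9408 = 480 − 442.1760 = 37.8240
P = C − (C − P) = 52.09 − (37.8240) = 14.2660

£14.27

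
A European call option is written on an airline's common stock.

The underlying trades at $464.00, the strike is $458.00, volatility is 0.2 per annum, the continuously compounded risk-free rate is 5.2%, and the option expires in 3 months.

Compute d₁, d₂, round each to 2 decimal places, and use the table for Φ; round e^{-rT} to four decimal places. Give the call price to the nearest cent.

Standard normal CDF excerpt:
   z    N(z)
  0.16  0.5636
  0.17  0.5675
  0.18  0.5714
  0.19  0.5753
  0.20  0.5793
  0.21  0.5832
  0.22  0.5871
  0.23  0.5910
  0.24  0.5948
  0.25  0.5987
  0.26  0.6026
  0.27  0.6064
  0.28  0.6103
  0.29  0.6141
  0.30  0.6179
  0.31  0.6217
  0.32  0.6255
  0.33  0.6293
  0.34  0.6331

$24.81

σ√T = 0.2 × 0.5000 = 0.1000
d₁ = [ln(464/458) + (0.052 + 0.2²/2)·0.25] / 0.1000 = [0.0130 + 0.0180] / 0.1000 = 0.3102 → 0.31
d₂ = d₁ − σ√T = 0.3102 − 0.1000 = 0.2102 → 0.21
e^(−rT) = e^(−0.052·0.25) = 0.9871
N(d₁) = N(0.31) = 0.6217;  N(d₂) = N(0.21) = 0.5832
C = 464·0.6217 − 458·0.9871·0.5832 = 288.4688 − 263.6599 = 24.8089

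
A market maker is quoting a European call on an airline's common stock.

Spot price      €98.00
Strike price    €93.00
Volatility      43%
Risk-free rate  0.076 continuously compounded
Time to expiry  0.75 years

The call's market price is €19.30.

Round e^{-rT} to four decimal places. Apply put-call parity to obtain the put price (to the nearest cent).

€9.15

exp(−rT) = exp(−0.076·0.75) = 0.9446
Put-call parity: C − P = S − K·e^(−rT) = 98 − 93·0.9446 = 98 − 87.8478 = 10.1522
P = C − (C − P) = 19.30 − (10.1522) = 9.1478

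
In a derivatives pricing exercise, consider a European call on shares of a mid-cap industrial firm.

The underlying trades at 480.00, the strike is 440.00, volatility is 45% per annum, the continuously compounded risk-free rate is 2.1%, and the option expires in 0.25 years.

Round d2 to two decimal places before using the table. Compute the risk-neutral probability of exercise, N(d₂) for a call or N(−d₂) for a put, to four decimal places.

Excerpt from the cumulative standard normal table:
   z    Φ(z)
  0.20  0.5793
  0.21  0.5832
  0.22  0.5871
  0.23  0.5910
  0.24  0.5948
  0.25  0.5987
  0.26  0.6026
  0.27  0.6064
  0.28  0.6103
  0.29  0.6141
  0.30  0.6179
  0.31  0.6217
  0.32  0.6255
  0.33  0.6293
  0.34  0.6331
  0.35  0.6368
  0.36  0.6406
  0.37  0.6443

0.6179

T = 0.25;  σ√T = 0.2250
d₁ = [ln(480/440) + (0.021 + ½·0.45²)·0.25] / (σ√T) = (0.0870 + 0.0306) / 0.2250 = 0.5226 → 0.52
d₂ = 0.5226 − 0.2250 = 0.2976 → 0.30
Pr(exercise) under Q = N(d₂) = 0.6179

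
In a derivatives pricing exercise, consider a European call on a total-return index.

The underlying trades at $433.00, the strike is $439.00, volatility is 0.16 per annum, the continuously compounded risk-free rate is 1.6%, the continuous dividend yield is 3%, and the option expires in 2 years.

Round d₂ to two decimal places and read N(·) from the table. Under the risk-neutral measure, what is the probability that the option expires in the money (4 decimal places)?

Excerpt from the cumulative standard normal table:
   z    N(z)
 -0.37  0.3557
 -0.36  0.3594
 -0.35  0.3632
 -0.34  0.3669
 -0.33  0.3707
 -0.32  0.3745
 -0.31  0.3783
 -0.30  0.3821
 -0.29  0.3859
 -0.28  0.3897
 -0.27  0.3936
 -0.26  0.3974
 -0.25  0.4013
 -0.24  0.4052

T = 2;  σ√T = 0.2263
d₁ = [ln(433/439) + (0.016 − 0.03 + 0.16²/2)·2] / 0.2263 = [-0.0138 − 0.0024] / 0.2263 = -0.0714 → -0.07
d₂ = d₁ − σ√T = -0.0714 − 0.2263 = -0.2977 → -0.30
Risk-neutral Pr[S_T > K] = N(d₂) = N(-0.30) = 0.3821

0.3821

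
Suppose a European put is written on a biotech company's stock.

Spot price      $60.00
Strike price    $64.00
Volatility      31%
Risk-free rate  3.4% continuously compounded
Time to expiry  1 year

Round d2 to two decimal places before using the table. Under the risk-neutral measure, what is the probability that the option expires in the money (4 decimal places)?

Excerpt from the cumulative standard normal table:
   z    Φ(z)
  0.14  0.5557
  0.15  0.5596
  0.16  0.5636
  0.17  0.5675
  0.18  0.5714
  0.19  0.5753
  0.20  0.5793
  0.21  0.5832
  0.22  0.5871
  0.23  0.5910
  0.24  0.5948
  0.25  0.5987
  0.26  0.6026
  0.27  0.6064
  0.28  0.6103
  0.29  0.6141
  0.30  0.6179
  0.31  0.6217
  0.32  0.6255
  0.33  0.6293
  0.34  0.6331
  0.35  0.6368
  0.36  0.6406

σ√T = 0.31 × 1.0000 = 0.3100
ln(S/K) + (r + σ²/2)T = ln(60/64) + (0.034 + 0.31²/2)·1 = -0.0645 + 0.0821 = 0.0175
d₁ = 0.0175 / 0.3100 = 0.0565 → 0.06
d₂ = d₁ − σ√T = 0.0565 − 0.3100 = -0.2535 → -0.25
Risk-neutral Pr[S_T < K] = N(−d₂) = N(0.25) = 0.5987

0.5987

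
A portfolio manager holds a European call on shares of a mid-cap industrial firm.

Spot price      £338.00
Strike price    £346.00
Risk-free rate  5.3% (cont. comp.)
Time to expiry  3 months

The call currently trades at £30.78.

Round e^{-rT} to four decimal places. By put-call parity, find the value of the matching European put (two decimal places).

exp(−rT) = exp(−0.053·0.25) = 0.9868
Put-call parity: C − P = S − K·e^(−rT) = 338 − 346·0.9868 = 338 − 341.4328 = -3.4328
P = C − (C − P) = 30.78 − (-3.4328) = 34.2128

£34.21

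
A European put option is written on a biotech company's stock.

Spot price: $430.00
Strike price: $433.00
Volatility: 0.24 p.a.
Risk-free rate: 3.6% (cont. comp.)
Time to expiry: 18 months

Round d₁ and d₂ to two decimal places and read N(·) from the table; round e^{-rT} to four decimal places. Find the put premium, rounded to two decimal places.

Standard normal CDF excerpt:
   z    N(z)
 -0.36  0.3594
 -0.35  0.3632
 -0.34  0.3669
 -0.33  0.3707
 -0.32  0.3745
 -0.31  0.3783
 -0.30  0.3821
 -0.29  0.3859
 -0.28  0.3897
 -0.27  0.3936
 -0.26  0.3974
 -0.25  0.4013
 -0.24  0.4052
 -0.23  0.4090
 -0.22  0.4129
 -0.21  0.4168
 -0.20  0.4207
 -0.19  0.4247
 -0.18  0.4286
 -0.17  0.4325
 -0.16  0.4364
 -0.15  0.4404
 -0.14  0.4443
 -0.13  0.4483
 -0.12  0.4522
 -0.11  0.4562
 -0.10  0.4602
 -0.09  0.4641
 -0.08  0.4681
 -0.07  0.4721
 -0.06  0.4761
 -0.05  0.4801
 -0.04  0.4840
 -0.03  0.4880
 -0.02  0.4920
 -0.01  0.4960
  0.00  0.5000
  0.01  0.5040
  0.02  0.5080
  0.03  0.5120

σ√T = 0.24·√1.5 = 0.2939
d₁ = [ln(430/433) + (0.036 + 0.24²/2)·1.5] / 0.2939 = [-0.0070 + 0.0972] / 0.2939 = 0.3070 which rounds to 0.31
d₂ = d₁ − σ√T = 0.3070 − 0.2939 = 0.0131 which rounds to 0.01
e^(−rT) = e^(−0.036·1.5) = 0.9474
N(−d₂) = N(-0.01) = 0.4960;  N(−d₁) = N(-0.31) = 0.3783
P = 433·0.9474·0.4960 − 430·0.3783 = 203.4712 − 162.6690 = 40.8022

$40.80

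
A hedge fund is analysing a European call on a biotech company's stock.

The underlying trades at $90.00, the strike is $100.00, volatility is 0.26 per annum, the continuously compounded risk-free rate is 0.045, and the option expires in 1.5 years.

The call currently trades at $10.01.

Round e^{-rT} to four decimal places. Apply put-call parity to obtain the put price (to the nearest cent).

e^(−rT) = e^(−0.045·1.5) = 0.9347
Put-call parity: C − P = S − K·e^(−rT) = 90 − 100·0.9347 = 90 − 93.4700 = -3.4700
P = C − (C − P) = 10.01 − (-3.4700) = 13.4800

$13.48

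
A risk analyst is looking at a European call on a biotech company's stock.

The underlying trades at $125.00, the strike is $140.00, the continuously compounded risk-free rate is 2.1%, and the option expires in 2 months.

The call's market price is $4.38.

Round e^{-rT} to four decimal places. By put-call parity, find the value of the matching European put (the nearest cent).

$18.89

exp(−rT) = exp(−0.021·0.1667) = 0.9965
Put-call parity: C − P = S − K·e^(−rT) = 125 − 140·0.9965 = 125 − 139.5100 = -14.5100
P = C − (C − P) = 4.38 − (-14.5100) = 18.8900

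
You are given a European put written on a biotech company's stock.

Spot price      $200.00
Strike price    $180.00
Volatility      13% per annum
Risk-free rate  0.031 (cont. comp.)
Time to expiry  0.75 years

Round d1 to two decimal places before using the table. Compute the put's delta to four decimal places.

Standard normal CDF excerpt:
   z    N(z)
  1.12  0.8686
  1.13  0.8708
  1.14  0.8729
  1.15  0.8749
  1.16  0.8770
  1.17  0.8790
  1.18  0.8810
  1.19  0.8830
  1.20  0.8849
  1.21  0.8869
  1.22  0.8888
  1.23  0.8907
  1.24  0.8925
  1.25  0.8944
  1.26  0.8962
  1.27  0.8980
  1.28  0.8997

T = 0.75;  σ√T = 0.1126
ln(S/K) + (r + σ²/2)T = ln(200/180) + (0.031 + 0.13²/2)·0.75 = 0.1054 + 0.0296 = 0.1349
d₁ = 0.1349 / 0.1126 = 1.1987 → 1.20
N(d₁) = N(1.20) = 0.8849
Δ_put = N(d₁) − 1 = 0.8849 − 1 = -0.1151

-0.1151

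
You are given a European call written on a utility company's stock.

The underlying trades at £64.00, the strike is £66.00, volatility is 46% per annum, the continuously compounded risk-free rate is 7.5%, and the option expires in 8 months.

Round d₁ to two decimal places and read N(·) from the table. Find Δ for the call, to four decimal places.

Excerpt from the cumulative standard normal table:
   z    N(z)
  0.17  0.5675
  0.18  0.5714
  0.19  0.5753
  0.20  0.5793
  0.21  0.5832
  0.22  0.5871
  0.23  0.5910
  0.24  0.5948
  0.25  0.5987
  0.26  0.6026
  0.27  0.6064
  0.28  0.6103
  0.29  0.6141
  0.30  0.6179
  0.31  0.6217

σ√T = 0.46·√0.6667 = 0.3756
d₁ = [ln(64/66) + (0.075 + 0.46²/2)·0.6667] / 0.3756 = [-0.0308 + 0.1205] / 0.3756 = 0.2390 which rounds to 0.24
N(d₁) = N(0.24) = 0.5948
Δ_call = N(d₁) = 0.5948

0.5948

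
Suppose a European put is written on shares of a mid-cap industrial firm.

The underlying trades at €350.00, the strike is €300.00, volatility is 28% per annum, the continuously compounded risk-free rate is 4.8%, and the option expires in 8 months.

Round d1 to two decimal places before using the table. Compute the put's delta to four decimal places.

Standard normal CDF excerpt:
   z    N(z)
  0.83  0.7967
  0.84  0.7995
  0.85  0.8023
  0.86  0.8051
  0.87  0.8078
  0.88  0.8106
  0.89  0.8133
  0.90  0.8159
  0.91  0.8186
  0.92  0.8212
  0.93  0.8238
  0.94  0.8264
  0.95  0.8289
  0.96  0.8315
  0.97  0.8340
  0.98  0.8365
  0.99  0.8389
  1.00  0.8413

-0.1762

σ√T = 0.28 × 0.8165 = 0.2286
d₁ = [ln(350/300) + (0.048 + ½·0.28²)·0.6667] / (σ√T) = (0.1542 + 0.0581) / 0.2286 = 0.9285 → 0.93
N(d₁) = N(0.93) = 0.8238
Δ_put = N(d₁) − 1 = 0.8238 − 1 = -0.1762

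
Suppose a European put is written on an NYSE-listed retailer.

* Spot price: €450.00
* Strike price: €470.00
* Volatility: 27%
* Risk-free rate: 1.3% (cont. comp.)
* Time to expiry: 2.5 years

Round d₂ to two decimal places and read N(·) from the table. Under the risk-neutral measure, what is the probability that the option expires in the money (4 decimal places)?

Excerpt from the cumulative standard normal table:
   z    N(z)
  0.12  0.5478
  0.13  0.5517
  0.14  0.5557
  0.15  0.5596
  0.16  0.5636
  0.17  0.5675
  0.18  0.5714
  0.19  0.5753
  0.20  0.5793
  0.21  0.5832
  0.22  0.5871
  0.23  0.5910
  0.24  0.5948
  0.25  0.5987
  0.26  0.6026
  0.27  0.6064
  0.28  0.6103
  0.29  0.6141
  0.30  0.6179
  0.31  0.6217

σ√T = 0.27·√2.5 = 0.4269
d₁ = [ln(450/470) + (0.013 + 0.27²/2)·2.5] / 0.4269 = [-0.0435 + 0.1236] / 0.4269 = 0.1877 → 0.19
d₂ = d₁ − σ√T = 0.1877 − 0.4269 = -0.2392 → -0.24
Pr(exercise) under Q = N(−d₂) = N(0.24) = 0.5948

0.5948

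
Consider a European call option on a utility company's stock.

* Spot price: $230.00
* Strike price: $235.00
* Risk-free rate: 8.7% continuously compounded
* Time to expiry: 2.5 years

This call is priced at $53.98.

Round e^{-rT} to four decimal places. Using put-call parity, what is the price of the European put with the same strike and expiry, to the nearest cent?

exp(−rT) = exp(−0.087·2.5) = 0.8045
Put-call parity: C − P = S − K·e^(−rT) = 230 − 235·0.8045 = 230 − 189.0575 = 40.9425
P = C − (C − P) = 53.98 − (40.9425) = 13.0375

$13.04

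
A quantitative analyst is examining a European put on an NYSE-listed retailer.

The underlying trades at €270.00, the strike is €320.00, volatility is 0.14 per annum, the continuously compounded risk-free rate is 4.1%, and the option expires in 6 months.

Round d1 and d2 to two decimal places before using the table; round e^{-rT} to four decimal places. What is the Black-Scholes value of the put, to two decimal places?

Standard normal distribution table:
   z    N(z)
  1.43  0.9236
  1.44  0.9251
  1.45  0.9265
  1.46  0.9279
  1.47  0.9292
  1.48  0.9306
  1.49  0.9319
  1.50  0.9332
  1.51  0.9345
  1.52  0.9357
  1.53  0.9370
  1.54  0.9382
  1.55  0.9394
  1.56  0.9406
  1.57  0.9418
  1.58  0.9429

€44.35

σ√T = 0.14 × 0.7071 = 0.0990
ln(S/K) + (r + σ²/2)T = ln(270/320) + (0.041 + 0.14²/2)·0.5 = -0.1699 + 0.0254 = -0.1445
d₁ = -0.1445 / 0.0990 = -1.4597 ⇒ -1.46
d₂ = d₁ − σ√T = -1.4597 − 0.0990 = -1.5587 ⇒ -1.56
exp(−rT) = exp(−0.041·0.5) = 0.9797
N(−d₂) = N(1.56) = 0.9406;  N(−d₁) = N(1.46) = 0.9279
P = 320·0.9797·0.9406 − 270·0.9279 = 294.8819 − 250.5330 = 44.3489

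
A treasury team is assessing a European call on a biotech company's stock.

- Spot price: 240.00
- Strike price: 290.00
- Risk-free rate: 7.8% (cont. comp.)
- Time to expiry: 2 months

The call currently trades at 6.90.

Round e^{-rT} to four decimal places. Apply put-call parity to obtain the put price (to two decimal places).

exp(−rT) = exp(−0.078·0.1667) = 0.9871
Put-call parity: C − P = S − K·e^(−rT) = 240 − 290·0.9871 = 240 − 286.2590 = -46.2590
P = C − (C − P) = 6.90 − (-46.2590) = 53.1590

53.16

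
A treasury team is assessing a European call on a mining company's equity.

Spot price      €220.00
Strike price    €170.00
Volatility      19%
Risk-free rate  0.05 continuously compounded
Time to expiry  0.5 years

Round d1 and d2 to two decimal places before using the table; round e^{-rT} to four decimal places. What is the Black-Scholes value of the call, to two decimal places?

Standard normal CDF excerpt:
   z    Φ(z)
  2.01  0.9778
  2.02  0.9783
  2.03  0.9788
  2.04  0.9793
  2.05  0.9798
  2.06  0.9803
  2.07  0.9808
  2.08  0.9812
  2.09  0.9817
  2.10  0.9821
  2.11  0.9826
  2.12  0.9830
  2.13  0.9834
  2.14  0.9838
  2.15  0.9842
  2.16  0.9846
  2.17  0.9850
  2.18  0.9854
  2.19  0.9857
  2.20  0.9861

€54.33

σ√T = 0.19 × 0.7071 = 0.1344
ln(S/K) + (r + σ²/2)T = ln(220/170) + (0.05 + 0.19²/2)·0.5 = 0.2578 + 0.0340 = 0.2919
d₁ = 0.2919 / 0.1344 = 2.1723 which rounds to 2.17
d₂ = d₁ − σ√T = 2.1723 − 0.1344 = 2.0380 which rounds to 2.04
e^(−rT) = e^(−0.05·0.5) = 0.9753
N(d₁) = N(2.17) = 0.9850;  N(d₂) = N(2.04) = 0.9793
C = 220·0.9850 − 170·0.9753·0.9793 = 216.7000 − 162.3689 = 54.3311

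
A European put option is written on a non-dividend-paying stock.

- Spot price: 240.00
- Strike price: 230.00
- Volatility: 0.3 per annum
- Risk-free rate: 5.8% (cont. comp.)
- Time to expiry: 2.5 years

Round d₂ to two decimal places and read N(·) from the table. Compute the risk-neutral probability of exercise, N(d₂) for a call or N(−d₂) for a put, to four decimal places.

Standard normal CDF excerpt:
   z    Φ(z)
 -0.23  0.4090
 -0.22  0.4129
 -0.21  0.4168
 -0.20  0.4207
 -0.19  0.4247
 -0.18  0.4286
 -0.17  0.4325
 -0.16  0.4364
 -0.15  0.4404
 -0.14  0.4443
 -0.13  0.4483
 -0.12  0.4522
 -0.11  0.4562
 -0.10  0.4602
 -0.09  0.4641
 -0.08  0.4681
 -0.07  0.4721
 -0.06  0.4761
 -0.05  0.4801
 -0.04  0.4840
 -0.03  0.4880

T = 2.5;  σ√T = 0.4743
d₁ = [ln(240/230) + (0.058 + 0.3²/2)·2.5] / 0.4743 = [0.0426 + 0.2575] / 0.4743 = 0.6326 → 0.63
d₂ = d₁ − σ√T = 0.6326 − 0.4743 = 0.1582 → 0.16
Pr(exercise) under Q = N(−d₂) = N(-0.16) = 0.4364

0.4364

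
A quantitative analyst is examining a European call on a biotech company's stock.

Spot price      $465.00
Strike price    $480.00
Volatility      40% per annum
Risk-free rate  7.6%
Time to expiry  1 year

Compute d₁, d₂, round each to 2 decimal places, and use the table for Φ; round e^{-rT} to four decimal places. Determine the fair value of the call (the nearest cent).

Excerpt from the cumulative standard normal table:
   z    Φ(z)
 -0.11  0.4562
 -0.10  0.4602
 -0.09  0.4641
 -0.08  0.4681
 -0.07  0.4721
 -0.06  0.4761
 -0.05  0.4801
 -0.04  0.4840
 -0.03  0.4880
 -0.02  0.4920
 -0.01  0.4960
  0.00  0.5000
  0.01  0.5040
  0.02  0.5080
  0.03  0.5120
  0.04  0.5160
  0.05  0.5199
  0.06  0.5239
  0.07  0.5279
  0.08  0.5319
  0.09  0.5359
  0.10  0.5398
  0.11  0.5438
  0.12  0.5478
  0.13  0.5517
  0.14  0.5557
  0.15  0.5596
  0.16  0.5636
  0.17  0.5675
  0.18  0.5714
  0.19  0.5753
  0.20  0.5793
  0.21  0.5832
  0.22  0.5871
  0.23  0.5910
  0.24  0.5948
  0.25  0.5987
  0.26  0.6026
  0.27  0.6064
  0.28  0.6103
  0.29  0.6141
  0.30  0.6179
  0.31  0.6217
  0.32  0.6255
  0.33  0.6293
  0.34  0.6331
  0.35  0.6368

$82.63

σ√T = 0.4 × 1.0000 = 0.4000
d₁ = [ln(465/480) + (0.076 + 0.4²/2)·1] / 0.4000 = [-0.0317 + 0.1560] / 0.4000 = 0.3106 → 0.31
d₂ = d₁ − σ√T = 0.3106 − 0.4000 = -0.0894 → -0.09
e^(−rT) = e^(−0.076·1) = 0.9268
C = 465·N(0.31) − 480·0.9268·N(-0.09) = 465·0.6217 − 480·0.9268·0.4641 = 289.0905 − 206.4614 = 82.6291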